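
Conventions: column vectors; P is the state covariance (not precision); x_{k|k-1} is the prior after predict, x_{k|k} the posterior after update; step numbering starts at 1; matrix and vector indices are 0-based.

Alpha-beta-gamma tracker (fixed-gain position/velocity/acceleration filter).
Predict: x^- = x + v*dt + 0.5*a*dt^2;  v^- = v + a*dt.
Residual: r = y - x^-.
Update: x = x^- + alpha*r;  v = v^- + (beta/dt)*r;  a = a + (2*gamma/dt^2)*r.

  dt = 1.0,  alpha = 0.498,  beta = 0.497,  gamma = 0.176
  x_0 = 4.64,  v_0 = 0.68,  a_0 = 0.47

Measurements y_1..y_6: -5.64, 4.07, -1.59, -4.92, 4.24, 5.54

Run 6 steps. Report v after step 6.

v_post = 7.9858

step 1: x_pred=5.5550  r=-11.1950  x^+=-0.0201  v^+=-4.4139  a^+=-3.4706
step 2: x_pred=-6.1693  r=10.2393  x^+=-1.0702  v^+=-2.7956  a^+=0.1336
step 3: x_pred=-3.7989  r=2.2089  x^+=-2.6989  v^+=-1.5641  a^+=0.9112
step 4: x_pred=-3.8075  r=-1.1125  x^+=-4.3615  v^+=-1.2059  a^+=0.5195
step 5: x_pred=-5.3077  r=9.5477  x^+=-0.5529  v^+=4.0588  a^+=3.8803
step 6: x_pred=5.4460  r=0.0940  x^+=5.4928  v^+=7.9858  a^+=3.9134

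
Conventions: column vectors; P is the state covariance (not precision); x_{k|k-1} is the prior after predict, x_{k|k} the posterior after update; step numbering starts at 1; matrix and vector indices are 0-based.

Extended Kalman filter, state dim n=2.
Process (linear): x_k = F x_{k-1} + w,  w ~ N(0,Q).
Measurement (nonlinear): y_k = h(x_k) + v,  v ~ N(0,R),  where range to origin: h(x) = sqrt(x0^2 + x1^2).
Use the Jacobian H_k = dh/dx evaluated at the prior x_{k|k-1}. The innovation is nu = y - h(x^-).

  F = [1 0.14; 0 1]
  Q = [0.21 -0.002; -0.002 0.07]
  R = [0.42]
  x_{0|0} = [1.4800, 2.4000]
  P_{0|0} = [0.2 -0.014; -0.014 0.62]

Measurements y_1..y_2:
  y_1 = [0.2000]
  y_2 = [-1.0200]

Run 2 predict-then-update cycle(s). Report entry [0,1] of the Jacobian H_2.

step 1: x^-=[1.8160, 2.4000]  P^-=[0.4182 0.0708; 0.0708 0.6900]  H_jac=[0.6034 0.7974]  S=[1.0792]  K=[0.2862; 0.5494]  nu=[-2.8096]  x^+=[1.0120, 0.8563]  P^+=[0.3299 -0.0989; -0.0989 0.3642]
step 2: x^-=[1.1319, 0.8563]  P^-=[0.5193 -0.0499; -0.0499 0.4342]  H_jac=[0.7975 0.6033]  S=[0.8603]  K=[0.4464; 0.2582]  nu=[-2.4393]  x^+=[0.0430, 0.2263]  P^+=[0.3479 -0.1491; -0.1491 0.3768]

H_jac[0,1] = 0.6033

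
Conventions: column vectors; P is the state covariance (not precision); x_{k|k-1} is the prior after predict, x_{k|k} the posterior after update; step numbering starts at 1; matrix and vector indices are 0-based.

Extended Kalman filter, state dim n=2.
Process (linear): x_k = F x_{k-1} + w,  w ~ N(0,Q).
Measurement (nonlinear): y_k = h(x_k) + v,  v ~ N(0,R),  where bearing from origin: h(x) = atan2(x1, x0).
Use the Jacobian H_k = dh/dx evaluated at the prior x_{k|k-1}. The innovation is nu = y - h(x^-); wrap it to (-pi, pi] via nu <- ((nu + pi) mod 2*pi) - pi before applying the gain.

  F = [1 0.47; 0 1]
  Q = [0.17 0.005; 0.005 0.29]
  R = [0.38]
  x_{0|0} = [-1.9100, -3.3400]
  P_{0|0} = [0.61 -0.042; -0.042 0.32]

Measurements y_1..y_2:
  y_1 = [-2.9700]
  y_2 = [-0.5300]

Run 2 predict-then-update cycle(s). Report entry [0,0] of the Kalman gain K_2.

step 1: x^-=[-3.4798, -3.3400]  P^-=[0.8112 0.1134; 0.1134 0.6100]  H_jac=[0.1436 -0.1496]  S=[0.4055]  K=[0.2454; -0.1849]  nu=[-0.5933]  x^+=[-3.6254, -3.2303]  P^+=[0.7868 0.1318; 0.1318 0.5961]
step 2: x^-=[-5.1436, -3.2303]  P^-=[1.2124 0.4170; 0.4170 0.8861]  H_jac=[0.0876 -0.1394]  S=[0.3963]  K=[0.1212; -0.2196]  nu=[2.0508]  x^+=[-4.8952, -3.6807]  P^+=[1.2065 0.4275; 0.4275 0.8670]

K[0,0] = 0.1212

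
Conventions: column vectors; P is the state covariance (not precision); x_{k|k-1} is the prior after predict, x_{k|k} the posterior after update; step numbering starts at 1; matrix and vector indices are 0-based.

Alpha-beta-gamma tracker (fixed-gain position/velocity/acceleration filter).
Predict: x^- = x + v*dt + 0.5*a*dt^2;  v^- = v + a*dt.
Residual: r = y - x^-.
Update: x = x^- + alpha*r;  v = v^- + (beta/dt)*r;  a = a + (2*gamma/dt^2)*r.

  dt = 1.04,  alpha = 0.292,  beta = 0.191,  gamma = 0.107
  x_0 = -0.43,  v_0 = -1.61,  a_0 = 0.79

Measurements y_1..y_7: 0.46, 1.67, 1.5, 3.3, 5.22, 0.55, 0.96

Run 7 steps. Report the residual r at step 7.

resid = -9.3961

step 1: x_pred=-1.6772  r=2.1372  x^+=-1.0531  v^+=-0.3959  a^+=1.2128
step 2: x_pred=-0.8089  r=2.4789  x^+=-0.0851  v^+=1.3207  a^+=1.7033
step 3: x_pred=2.2096  r=-0.7096  x^+=2.0024  v^+=2.9619  a^+=1.5629
step 4: x_pred=5.9280  r=-2.6280  x^+=5.1606  v^+=4.1047  a^+=1.0430
step 5: x_pred=9.9935  r=-4.7735  x^+=8.5996  v^+=4.3127  a^+=0.0985
step 6: x_pred=13.1381  r=-12.5881  x^+=9.4624  v^+=2.1033  a^+=-2.3921
step 7: x_pred=10.3561  r=-9.3961  x^+=7.6124  v^+=-2.1102  a^+=-4.2512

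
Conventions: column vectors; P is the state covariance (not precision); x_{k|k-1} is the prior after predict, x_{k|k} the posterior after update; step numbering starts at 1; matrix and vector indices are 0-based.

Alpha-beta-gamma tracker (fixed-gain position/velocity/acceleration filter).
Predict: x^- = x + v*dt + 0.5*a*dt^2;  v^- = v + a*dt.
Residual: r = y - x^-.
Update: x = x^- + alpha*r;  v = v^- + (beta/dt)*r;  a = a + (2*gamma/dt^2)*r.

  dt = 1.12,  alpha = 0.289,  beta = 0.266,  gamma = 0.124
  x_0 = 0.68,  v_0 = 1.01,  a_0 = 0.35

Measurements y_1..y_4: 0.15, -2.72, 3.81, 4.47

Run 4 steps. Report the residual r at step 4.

resid = 4.2401

step 1: x_pred=2.0307  r=-1.8807  x^+=1.4872  v^+=0.9553  a^+=-0.0218
step 2: x_pred=2.5435  r=-5.2635  x^+=1.0223  v^+=-0.3192  a^+=-1.0624
step 3: x_pred=-0.0015  r=3.8115  x^+=1.1000  v^+=-0.6039  a^+=-0.3089
step 4: x_pred=0.2299  r=4.2401  x^+=1.4553  v^+=0.0572  a^+=0.5294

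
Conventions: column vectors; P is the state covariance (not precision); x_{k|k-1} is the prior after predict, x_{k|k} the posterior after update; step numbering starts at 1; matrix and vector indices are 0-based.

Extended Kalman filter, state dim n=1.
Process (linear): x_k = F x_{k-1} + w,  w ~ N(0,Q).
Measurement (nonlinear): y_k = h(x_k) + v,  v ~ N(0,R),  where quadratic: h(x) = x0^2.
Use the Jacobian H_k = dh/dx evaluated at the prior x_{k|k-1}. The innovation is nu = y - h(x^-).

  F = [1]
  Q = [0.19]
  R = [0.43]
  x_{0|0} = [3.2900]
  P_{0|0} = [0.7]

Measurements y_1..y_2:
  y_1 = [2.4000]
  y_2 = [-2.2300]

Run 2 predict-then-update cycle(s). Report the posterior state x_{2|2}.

step 1: x^-=[3.2900]  P^-=[0.8900]  H_jac=[6.5800]  S=[38.9638]  K=[0.1503]  nu=[-8.4241]  x^+=[2.0239]  P^+=[0.0098]
step 2: x^-=[2.0239]  P^-=[0.1998]  H_jac=[4.0477]  S=[3.7039]  K=[0.2184]  nu=[-6.3261]  x^+=[0.6424]  P^+=[0.0232]

x_post = [0.6424]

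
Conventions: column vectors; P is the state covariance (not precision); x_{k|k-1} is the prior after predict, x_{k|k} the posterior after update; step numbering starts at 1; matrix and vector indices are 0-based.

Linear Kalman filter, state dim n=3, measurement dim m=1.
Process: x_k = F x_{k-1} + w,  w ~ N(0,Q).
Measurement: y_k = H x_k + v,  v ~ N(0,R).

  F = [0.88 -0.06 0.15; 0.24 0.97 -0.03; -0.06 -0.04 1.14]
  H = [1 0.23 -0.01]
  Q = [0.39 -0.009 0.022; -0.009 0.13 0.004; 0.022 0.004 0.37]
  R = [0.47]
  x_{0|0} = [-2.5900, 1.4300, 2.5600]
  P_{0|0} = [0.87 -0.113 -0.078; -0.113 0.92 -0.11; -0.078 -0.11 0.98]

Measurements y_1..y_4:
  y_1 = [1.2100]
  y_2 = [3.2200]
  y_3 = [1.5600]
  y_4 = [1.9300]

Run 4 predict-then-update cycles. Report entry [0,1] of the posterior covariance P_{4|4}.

P_post[0,1] = -0.2471

step 1: x^-=[-1.9810, 0.6887, 3.0166]  P^-=[1.0824 0.0050 0.0801; 0.0050 1.0015 -0.2133; 0.0801 -0.2133 1.6684]  S=[1.6072]  K=[0.6737; 0.1478; 0.0089]  nu=[3.0628]  x^+=[0.0823, 1.1413, 3.0439]  P^+=[0.3530 -0.1550 0.0704; -0.1550 0.9664 -0.2154; 0.0704 -0.2154 1.6682]
step 2: x^-=[0.4605, 1.0355, 3.4194]  P^-=[0.7432 -0.1593 0.3819; -0.1593 1.0005 -0.3042; 0.3819 -0.3042 2.5501]  S=[1.1869]  K=[0.5921; 0.0622; 0.2413]  nu=[2.5555]  x^+=[1.9736, 1.1944, 4.0361]  P^+=[0.3271 -0.2030 0.2123; -0.2030 0.9959 -0.3220; 0.2123 -0.3220 2.4810]
step 3: x^-=[2.2706, 1.5112, 4.4350]  P^-=[0.7860 -0.2248 0.6728; -0.2248 1.0093 -0.4085; 0.6728 -0.4085 3.5965]  S=[1.1948]  K=[0.6090; 0.0095; 0.4544]  nu=[-1.0138]  x^+=[1.6532, 1.5015, 3.9743]  P^+=[0.3429 -0.2318 0.3422; -0.2318 1.0092 -0.4136; 0.3422 -0.4136 3.3498]
step 4: x^-=[1.9609, 1.7340, 4.3715]  P^-=[0.8568 -0.2625 0.9574; -0.2625 1.0135 -0.5026; 0.9574 -0.5026 4.7160]  S=[1.2433]  K=[0.6329; -0.0196; 0.6392]  nu=[-0.3860]  x^+=[1.7166, 1.7416, 4.1248]  P^+=[0.3588 -0.2471 0.4545; -0.2471 1.0131 -0.4870; 0.4545 -0.4870 4.2081]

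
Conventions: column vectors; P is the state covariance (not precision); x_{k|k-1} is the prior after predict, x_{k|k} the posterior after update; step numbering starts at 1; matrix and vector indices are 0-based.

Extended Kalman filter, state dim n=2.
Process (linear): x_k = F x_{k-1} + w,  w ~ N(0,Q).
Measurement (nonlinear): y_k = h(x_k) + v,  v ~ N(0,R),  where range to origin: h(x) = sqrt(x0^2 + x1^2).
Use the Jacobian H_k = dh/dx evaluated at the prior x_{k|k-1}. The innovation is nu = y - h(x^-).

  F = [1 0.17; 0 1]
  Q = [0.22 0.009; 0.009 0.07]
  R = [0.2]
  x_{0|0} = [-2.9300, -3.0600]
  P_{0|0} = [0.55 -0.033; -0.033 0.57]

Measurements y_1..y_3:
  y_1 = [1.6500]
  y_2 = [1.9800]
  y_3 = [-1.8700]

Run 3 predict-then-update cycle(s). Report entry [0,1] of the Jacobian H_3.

H_jac[0,1] = -0.6202

step 1: x^-=[-3.4502, -3.0600]  P^-=[0.7753 0.0729; 0.0729 0.6400]  H_jac=[-0.7481 -0.6635]  S=[0.9881]  K=[-0.6360; -0.4850]  nu=[-2.9617]  x^+=[-1.5667, -1.6236]  P^+=[0.3756 -0.2318; -0.2318 0.4076]
step 2: x^-=[-1.8427, -1.6236]  P^-=[0.5286 -0.1536; -0.1536 0.4776]  H_jac=[-0.7503 -0.6611]  S=[0.5540]  K=[-0.5327; -0.3620]  nu=[-0.4760]  x^+=[-1.5892, -1.4513]  P^+=[0.3714 -0.2604; -0.2604 0.4050]
step 3: x^-=[-1.8359, -1.4513]  P^-=[0.5146 -0.1825; -0.1825 0.4750]  H_jac=[-0.7845 -0.6202]  S=[0.5218]  K=[-0.5567; -0.2902]  nu=[-4.2103]  x^+=[0.5081, -0.2297]  P^+=[0.3529 -0.2668; -0.2668 0.4311]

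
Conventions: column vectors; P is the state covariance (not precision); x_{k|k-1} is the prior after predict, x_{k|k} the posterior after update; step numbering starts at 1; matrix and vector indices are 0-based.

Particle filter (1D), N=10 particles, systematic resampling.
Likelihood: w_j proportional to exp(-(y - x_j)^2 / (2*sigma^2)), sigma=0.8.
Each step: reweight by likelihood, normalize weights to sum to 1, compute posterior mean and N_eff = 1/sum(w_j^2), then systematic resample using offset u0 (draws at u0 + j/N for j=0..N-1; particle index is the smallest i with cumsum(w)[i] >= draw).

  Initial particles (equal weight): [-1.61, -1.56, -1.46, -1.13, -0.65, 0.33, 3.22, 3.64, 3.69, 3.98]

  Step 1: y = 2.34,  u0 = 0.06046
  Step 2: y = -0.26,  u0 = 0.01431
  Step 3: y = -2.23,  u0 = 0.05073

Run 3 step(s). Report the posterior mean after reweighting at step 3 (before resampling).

post_mean = 3.2200

step 1: w=[0.0000, 0.0000, 0.0000, 0.0001, 0.0008, 0.0349, 0.4477, 0.2189, 0.1974, 0.1003]  mean=3.3767  Neff=3.3493  idx=[6, 6, 6, 6, 6, 7, 7, 8, 8, 9]
step 2: w=[0.1880, 0.1880, 0.1880, 0.1880, 0.1880, 0.0167, 0.0167, 0.0123, 0.0123, 0.0019]  mean=3.2470  Neff=5.6297  idx=[0, 0, 1, 1, 2, 2, 3, 3, 4, 4]
step 3: w=[0.1000, 0.1000, 0.1000, 0.1000, 0.1000, 0.1000, 0.1000, 0.1000, 0.1000, 0.1000]  mean=3.2200  Neff=10.0000  idx=[0, 1, 2, 3, 4, 5, 6, 7, 8, 9]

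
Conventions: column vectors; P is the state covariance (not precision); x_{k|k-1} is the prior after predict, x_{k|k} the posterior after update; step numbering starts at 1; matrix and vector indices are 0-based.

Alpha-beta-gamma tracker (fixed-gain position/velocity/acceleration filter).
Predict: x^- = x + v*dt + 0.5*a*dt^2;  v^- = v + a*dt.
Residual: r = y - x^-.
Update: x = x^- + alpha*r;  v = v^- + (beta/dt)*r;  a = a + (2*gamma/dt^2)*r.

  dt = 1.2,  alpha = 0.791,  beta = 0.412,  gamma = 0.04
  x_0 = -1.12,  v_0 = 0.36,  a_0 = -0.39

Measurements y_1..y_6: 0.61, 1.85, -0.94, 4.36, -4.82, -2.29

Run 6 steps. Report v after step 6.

v_post = -1.6727

step 1: x_pred=-0.9688  r=1.5788  x^+=0.2800  v^+=0.4341  a^+=-0.3023
step 2: x_pred=0.5832  r=1.2668  x^+=1.5852  v^+=0.5062  a^+=-0.2319
step 3: x_pred=2.0257  r=-2.9657  x^+=-0.3202  v^+=-0.7903  a^+=-0.3967
step 4: x_pred=-1.5541  r=5.9141  x^+=3.1239  v^+=0.7642  a^+=-0.0681
step 5: x_pred=3.9919  r=-8.8119  x^+=-2.9783  v^+=-2.3430  a^+=-0.5577
step 6: x_pred=-6.1914  r=3.9014  x^+=-3.1054  v^+=-1.6727  a^+=-0.3409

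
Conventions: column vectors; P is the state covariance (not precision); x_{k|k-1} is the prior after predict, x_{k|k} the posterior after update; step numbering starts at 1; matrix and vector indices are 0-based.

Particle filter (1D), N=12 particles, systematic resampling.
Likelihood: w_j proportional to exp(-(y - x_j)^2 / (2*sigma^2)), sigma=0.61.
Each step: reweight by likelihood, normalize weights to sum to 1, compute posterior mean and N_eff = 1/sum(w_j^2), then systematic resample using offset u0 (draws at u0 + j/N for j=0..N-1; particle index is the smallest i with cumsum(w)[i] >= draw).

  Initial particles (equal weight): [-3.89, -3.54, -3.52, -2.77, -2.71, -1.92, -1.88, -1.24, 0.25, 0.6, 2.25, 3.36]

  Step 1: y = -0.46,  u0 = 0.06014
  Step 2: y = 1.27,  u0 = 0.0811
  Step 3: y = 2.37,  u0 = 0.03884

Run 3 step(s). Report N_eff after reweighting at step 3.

N_eff = 7.8776

step 1: w=[0.0000, 0.0000, 0.0000, 0.0006, 0.0009, 0.0440, 0.0514, 0.3407, 0.3919, 0.1705, 0.0000, 0.0000]  mean=-0.4071  Neff=3.2966  idx=[6, 7, 7, 7, 7, 8, 8, 8, 8, 8, 9, 9]
step 2: w=[0.0000, 0.0001, 0.0001, 0.0001, 0.0001, 0.1060, 0.1060, 0.1060, 0.1060, 0.1060, 0.2347, 0.2347]  mean=0.4138  Neff=6.0088  idx=[5, 6, 7, 8, 8, 9, 10, 10, 10, 11, 11, 11]
step 3: w=[0.0231, 0.0231, 0.0231, 0.0231, 0.0231, 0.0231, 0.1436, 0.1436, 0.1436, 0.1436, 0.1436, 0.1436]  mean=0.5516  Neff=7.8776  idx=[1, 5, 6, 7, 7, 8, 8, 9, 9, 10, 11, 11]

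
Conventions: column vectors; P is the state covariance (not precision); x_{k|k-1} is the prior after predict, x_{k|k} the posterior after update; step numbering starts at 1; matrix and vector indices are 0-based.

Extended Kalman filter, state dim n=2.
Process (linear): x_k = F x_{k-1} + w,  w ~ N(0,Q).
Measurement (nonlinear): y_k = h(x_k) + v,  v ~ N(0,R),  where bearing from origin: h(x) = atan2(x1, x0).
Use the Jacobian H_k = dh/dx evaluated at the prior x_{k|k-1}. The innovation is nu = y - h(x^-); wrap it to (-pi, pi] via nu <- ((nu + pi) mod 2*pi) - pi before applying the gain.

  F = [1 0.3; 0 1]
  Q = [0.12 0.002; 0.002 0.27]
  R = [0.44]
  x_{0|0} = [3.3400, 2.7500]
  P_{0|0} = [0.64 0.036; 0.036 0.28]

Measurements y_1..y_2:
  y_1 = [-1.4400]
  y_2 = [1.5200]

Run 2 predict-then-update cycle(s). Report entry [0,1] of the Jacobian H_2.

step 1: x^-=[4.1650, 2.7500]  P^-=[0.8068 0.1220; 0.1220 0.5500]  H_jac=[-0.1104 0.1672]  S=[0.4607]  K=[-0.1491; 0.1704]  nu=[-2.0236]  x^+=[4.4666, 2.4052]  P^+=[0.7966 0.1337; 0.1337 0.5366]
step 2: x^-=[5.1882, 2.4052]  P^-=[1.0451 0.2967; 0.2967 0.8066]  H_jac=[-0.0735 0.1586]  S=[0.4590]  K=[-0.0649; 0.2312]  nu=[1.0859]  x^+=[5.1177, 2.6563]  P^+=[1.0431 0.3036; 0.3036 0.7821]

H_jac[0,1] = 0.1586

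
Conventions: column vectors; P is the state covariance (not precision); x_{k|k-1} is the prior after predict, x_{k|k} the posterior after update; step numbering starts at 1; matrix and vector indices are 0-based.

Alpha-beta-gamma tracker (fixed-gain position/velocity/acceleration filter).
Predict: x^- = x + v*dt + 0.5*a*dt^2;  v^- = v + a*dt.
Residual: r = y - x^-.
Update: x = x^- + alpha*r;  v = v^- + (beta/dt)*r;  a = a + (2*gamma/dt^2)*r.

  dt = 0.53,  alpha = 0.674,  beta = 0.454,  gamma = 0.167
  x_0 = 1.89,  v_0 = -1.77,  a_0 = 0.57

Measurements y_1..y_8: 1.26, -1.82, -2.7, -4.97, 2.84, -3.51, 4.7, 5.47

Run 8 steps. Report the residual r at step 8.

resid = -3.8190

step 1: x_pred=1.0320  r=0.2280  x^+=1.1857  v^+=-1.2726  a^+=0.8412
step 2: x_pred=0.6293  r=-2.4493  x^+=-1.0215  v^+=-2.9249  a^+=-2.0712
step 3: x_pred=-2.8626  r=0.1626  x^+=-2.7530  v^+=-3.8833  a^+=-1.8779
step 4: x_pred=-5.0749  r=0.1049  x^+=-5.0042  v^+=-4.7887  a^+=-1.7531
step 5: x_pred=-7.7885  r=10.6285  x^+=-0.6249  v^+=3.3865  a^+=10.8845
step 6: x_pred=2.6987  r=-6.2087  x^+=-1.4860  v^+=3.8369  a^+=3.5021
step 7: x_pred=1.0395  r=3.6605  x^+=3.5067  v^+=8.8286  a^+=7.8547
step 8: x_pred=9.2890  r=-3.8190  x^+=6.7150  v^+=9.7202  a^+=3.3137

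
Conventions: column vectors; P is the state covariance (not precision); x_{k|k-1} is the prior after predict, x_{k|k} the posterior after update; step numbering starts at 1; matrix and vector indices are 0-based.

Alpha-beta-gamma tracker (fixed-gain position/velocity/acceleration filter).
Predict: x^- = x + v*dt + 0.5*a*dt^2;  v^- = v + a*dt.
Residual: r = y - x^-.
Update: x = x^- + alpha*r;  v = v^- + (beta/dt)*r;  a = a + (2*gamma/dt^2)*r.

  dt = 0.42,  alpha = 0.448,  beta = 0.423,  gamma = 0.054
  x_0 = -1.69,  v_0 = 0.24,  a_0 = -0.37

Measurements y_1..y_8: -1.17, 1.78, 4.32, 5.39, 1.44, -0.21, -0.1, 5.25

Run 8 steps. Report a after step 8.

step 1: x_pred=-1.6218  r=0.4518  x^+=-1.4194  v^+=0.5397  a^+=-0.0934
step 2: x_pred=-1.2010  r=2.9810  x^+=0.1345  v^+=3.5027  a^+=1.7317
step 3: x_pred=1.7584  r=2.5616  x^+=2.9060  v^+=6.8100  a^+=3.3001
step 4: x_pred=6.0572  r=-0.6672  x^+=5.7583  v^+=7.5240  a^+=2.8916
step 5: x_pred=9.1734  r=-7.7334  x^+=5.7089  v^+=0.9498  a^+=-1.8432
step 6: x_pred=5.9452  r=-6.1552  x^+=3.1877  v^+=-6.0235  a^+=-5.6117
step 7: x_pred=0.1628  r=-0.2628  x^+=0.0451  v^+=-8.6451  a^+=-5.7726
step 8: x_pred=-4.0950  r=9.3450  x^+=0.0916  v^+=-1.6579  a^+=-0.0512

a_post = -0.0512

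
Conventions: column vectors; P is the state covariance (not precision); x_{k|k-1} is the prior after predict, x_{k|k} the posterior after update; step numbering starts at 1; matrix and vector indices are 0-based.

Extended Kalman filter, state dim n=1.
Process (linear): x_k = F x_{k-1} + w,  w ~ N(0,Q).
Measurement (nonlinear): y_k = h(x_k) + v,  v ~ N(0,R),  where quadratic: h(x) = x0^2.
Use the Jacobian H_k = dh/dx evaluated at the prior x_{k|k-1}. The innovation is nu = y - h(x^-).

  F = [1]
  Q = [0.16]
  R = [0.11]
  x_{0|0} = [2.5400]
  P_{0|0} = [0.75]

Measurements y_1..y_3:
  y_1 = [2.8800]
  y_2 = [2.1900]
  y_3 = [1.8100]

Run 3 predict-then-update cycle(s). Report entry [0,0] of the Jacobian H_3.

H_jac[0,0] = 3.0609

step 1: x^-=[2.5400]  P^-=[0.9100]  H_jac=[5.0800]  S=[23.5938]  K=[0.1959]  nu=[-3.5716]  x^+=[1.8402]  P^+=[0.0042]
step 2: x^-=[1.8402]  P^-=[0.1642]  H_jac=[3.6804]  S=[2.3347]  K=[0.2589]  nu=[-1.1964]  x^+=[1.5305]  P^+=[0.0077]
step 3: x^-=[1.5305]  P^-=[0.1677]  H_jac=[3.0609]  S=[1.6816]  K=[0.3053]  nu=[-0.5323]  x^+=[1.3679]  P^+=[0.0110]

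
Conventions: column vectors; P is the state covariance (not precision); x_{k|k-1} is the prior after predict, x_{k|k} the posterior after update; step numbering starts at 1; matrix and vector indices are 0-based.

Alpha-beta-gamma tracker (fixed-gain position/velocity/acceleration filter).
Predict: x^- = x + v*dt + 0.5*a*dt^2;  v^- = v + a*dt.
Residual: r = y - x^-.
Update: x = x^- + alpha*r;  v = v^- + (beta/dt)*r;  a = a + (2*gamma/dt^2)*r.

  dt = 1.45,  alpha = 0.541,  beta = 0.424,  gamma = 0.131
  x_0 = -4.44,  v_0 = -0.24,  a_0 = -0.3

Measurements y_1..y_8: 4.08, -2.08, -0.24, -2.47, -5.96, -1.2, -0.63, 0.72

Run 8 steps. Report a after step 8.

a_post = 1.4295

step 1: x_pred=-5.1034  r=9.1834  x^+=-0.1352  v^+=2.0103  a^+=0.8444
step 2: x_pred=3.6675  r=-5.7475  x^+=0.5581  v^+=1.5540  a^+=0.1282
step 3: x_pred=2.9462  r=-3.1862  x^+=1.2225  v^+=0.8082  a^+=-0.2689
step 4: x_pred=2.1117  r=-4.5817  x^+=-0.3670  v^+=-0.9214  a^+=-0.8398
step 5: x_pred=-2.5860  r=-3.3740  x^+=-4.4113  v^+=-3.1258  a^+=-1.2603
step 6: x_pred=-10.2686  r=9.0686  x^+=-5.3625  v^+=-2.3014  a^+=-0.1302
step 7: x_pred=-8.8364  r=8.2064  x^+=-4.3967  v^+=-0.0905  a^+=0.8924
step 8: x_pred=-3.5899  r=4.3099  x^+=-1.2582  v^+=2.4637  a^+=1.4295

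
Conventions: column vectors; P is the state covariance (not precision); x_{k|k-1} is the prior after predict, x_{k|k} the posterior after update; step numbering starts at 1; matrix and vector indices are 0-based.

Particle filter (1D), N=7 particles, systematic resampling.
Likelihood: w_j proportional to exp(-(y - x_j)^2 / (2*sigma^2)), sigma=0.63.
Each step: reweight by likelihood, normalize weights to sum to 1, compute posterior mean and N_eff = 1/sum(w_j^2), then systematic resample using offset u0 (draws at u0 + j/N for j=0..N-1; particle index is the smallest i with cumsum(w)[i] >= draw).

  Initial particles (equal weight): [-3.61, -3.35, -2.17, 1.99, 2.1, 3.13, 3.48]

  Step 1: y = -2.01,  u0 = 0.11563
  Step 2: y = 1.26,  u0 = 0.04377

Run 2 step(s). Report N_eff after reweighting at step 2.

step 1: w=[0.0357, 0.0936, 0.8706, 0.0000, 0.0000, 0.0000, 0.0000]  mean=-2.3320  Neff=1.3021  idx=[1, 2, 2, 2, 2, 2, 2]
step 2: w=[0.0000, 0.1667, 0.1667, 0.1667, 0.1667, 0.1667, 0.1667]  mean=-2.1700  Neff=6.0000  idx=[1, 2, 2, 3, 4, 5, 6]

N_eff = 6.0000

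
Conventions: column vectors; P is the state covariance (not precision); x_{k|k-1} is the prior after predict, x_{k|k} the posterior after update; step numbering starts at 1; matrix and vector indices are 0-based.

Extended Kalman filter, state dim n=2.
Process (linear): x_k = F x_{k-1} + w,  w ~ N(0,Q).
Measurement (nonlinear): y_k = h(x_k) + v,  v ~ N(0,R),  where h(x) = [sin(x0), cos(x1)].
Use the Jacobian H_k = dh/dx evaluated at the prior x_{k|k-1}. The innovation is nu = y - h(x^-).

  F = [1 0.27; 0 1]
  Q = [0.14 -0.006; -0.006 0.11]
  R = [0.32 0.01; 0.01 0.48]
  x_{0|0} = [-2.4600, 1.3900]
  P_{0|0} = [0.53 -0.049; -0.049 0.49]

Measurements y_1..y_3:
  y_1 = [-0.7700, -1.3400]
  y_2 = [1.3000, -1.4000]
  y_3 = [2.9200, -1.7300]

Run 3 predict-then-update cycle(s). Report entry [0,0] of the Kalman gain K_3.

K[0,0] = 0.7281

step 1: x^-=[-2.0847, 1.3900]  P^-=[0.6793 0.0773; 0.0773 0.6000]  H_jac=[-0.4916 0.0000; 0.0000 -0.9837]  S=[0.4841 0.0474; 0.0474 1.0606]  K=[-0.6857 -0.0411; -0.0241 -0.5554]  nu=[0.1008, -1.5198]  x^+=[-2.0914, 2.2317]  P^+=[0.4472 0.0270; 0.0270 0.2713]
step 2: x^-=[-1.4889, 2.2317]  P^-=[0.6215 0.0942; 0.0942 0.3813]  H_jac=[0.0818 0.0000; 0.0000 -0.7894]  S=[0.3242 0.0039; 0.0039 0.7176]  K=[0.1582 -0.1045; 0.0289 -0.4196]  nu=[2.2966, -0.7862]  x^+=[-1.0434, 2.6278]  P^+=[0.6057 0.0616; 0.0616 0.2548]
step 3: x^-=[-0.3339, 2.6278]  P^-=[0.7975 0.1243; 0.1243 0.3648]  H_jac=[0.9448 0.0000; 0.0000 -0.4915]  S=[1.0319 -0.0477; -0.0477 0.5681]  K=[0.7281 -0.0464; 0.0996 -0.3072]  nu=[3.2477, -0.8591]  x^+=[2.0705, 3.2153]  P^+=[0.2461 0.0305; 0.0305 0.2980]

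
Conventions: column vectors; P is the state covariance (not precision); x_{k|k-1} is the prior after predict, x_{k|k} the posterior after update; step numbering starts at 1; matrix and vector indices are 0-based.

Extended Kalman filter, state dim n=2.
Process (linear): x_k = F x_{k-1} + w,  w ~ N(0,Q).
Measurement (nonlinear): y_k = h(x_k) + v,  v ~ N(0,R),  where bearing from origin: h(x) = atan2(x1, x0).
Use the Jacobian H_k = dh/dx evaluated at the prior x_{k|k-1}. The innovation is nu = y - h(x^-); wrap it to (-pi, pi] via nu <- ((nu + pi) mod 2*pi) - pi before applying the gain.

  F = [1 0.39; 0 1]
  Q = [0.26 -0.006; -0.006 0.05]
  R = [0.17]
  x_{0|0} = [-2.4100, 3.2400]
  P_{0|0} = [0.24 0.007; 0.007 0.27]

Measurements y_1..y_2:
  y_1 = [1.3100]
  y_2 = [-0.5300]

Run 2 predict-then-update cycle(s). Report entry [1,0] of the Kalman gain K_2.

step 1: x^-=[-1.1464, 3.2400]  P^-=[0.5465 0.1063; 0.1063 0.3200]  H_jac=[-0.2743 -0.0971]  S=[0.2198]  K=[-0.7290; -0.2740]  nu=[-0.6009]  x^+=[-0.7084, 3.4046]  P^+=[0.4297 0.0624; 0.0624 0.3035]
step 2: x^-=[0.6194, 3.4046]  P^-=[0.7846 0.1748; 0.1748 0.3535]  H_jac=[-0.2843 0.0517]  S=[0.2292]  K=[-0.9337; -0.1370]  nu=[-1.9208]  x^+=[2.4128, 3.6678]  P^+=[0.5847 0.1454; 0.1454 0.3492]

K[1,0] = -0.1370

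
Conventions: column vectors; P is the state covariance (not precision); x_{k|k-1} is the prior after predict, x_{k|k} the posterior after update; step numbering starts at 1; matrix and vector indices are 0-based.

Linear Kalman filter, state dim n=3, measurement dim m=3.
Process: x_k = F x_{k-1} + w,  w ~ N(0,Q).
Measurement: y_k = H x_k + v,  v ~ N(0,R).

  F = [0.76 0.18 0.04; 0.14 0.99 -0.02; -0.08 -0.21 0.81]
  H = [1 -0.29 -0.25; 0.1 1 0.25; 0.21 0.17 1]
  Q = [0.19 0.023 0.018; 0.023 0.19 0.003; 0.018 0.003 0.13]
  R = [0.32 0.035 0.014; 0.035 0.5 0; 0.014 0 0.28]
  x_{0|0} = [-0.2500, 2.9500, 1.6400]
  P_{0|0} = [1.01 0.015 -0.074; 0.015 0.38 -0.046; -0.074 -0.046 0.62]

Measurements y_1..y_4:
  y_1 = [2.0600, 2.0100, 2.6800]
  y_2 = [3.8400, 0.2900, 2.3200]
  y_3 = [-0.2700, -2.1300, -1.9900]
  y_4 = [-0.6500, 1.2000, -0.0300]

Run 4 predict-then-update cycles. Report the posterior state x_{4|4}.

step 1: x^-=[0.4066, 2.8527, 0.7289]  P^-=[0.7856 0.2084 -0.0919; 0.2084 0.5889 -0.1446; -0.0919 -0.1446 0.5857]  S=[1.0959 0.1345 -0.0128; 0.1345 1.0981 0.1456; -0.0128 0.1456 0.8445]  K=[0.6664 0.1437 0.1138; 0.0006 0.5346 -0.0930; -0.1627 -0.0732 0.6518]  nu=[2.6629, -1.0656, 1.3808]  x^+=[2.1851, 2.1564, 1.2736]  P^+=[0.2368 0.0769 -0.0216; 0.0769 0.2822 -0.0901; -0.0216 -0.0901 0.2001]
step 2: x^-=[2.0998, 2.4152, 0.4040]  P^-=[0.3546 0.1551 -0.0396; 0.1551 0.4963 -0.1451; -0.0396 -0.1451 0.3113]  S=[0.6447 0.0955 0.0138; 0.0955 0.9758 0.0476; 0.0138 0.0476 0.5664]  K=[0.4740 0.1346 0.0853; 0.0027 0.4915 -0.0910; -0.1149 -0.0862 0.5014]  nu=[2.5416, -2.4362, 1.0644]  x^+=[3.0673, 1.1278, 0.8557]  P^+=[0.1737 0.0710 -0.0180; 0.0710 0.2599 -0.0845; -0.0180 -0.0845 0.1569]
step 3: x^-=[2.5684, 1.5288, 0.2109]  P^-=[0.3161 0.1400 -0.0323; 0.1400 0.4713 -0.1334; -0.0323 -0.1334 0.2790]  S=[0.6088 0.0842 0.0164; 0.0842 0.9516 0.0443; 0.0164 0.0443 0.5376]  K=[0.4458 0.1285 0.0834; -0.0037 0.4792 -0.0838; -0.1054 -0.0831 0.4742]  nu=[-2.3423, -3.9684, -3.0002]  x^+=[0.7638, -0.1125, -0.6354]  P^+=[0.1638 0.0676 -0.0163; 0.0676 0.2529 -0.0807; -0.0163 -0.0807 0.1484]
step 4: x^-=[0.5349, 0.0083, -0.5521]  P^-=[0.3094 0.1352 -0.0295; 0.1352 0.4631 -0.1281; -0.0295 -0.1281 0.2714]  S=[0.6031 0.0806 0.0176; 0.0806 0.9447 0.0457; 0.0176 0.0457 0.5322]  K=[0.4409 0.1263 0.0843; -0.0066 0.4751 -0.0800; -0.1028 -0.0808 0.4678]  nu=[-1.3205, 1.2763, 0.4084]  x^+=[0.1483, 0.5907, -0.3284]  P^+=[0.1620 0.0663 -0.0155; 0.0663 0.2504 -0.0790; -0.0155 -0.0790 0.1462]

x_post = [0.1483, 0.5907, -0.3284]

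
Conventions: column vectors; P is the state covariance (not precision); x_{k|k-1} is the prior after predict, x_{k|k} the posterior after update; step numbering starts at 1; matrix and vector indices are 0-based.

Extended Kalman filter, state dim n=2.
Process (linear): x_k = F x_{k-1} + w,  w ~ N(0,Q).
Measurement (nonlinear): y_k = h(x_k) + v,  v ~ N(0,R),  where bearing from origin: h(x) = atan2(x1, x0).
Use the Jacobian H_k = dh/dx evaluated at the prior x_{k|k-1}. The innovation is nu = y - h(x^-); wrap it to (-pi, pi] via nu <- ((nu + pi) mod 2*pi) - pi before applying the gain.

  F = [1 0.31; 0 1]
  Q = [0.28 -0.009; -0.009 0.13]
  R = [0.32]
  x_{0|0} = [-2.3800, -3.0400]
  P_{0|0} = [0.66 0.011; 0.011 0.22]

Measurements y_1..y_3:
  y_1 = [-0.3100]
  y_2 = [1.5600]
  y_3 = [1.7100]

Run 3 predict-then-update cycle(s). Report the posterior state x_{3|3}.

x_post = [-5.9715, -2.6880]

step 1: x^-=[-3.3224, -3.0400]  P^-=[0.9680 0.0702; 0.0702 0.3500]  H_jac=[0.1499 -0.1638]  S=[0.3477]  K=[0.3842; -0.1346]  nu=[2.0906]  x^+=[-2.5191, -3.3215]  P^+=[0.9166 0.0882; 0.0882 0.3437]
step 2: x^-=[-3.5488, -3.3215]  P^-=[1.2843 0.1857; 0.1857 0.4737]  H_jac=[0.1406 -0.1502]  S=[0.3482]  K=[0.4384; -0.1293]  nu=[-2.3339]  x^+=[-4.5720, -3.0196]  P^+=[1.2174 0.2055; 0.2055 0.4679]
step 3: x^-=[-5.5080, -3.0196]  P^-=[1.6698 0.3415; 0.3415 0.5979]  H_jac=[0.0765 -0.1396]  S=[0.3341]  K=[0.2398; -0.1716]  nu=[-1.9331]  x^+=[-5.9715, -2.6880]  P^+=[1.6506 0.3553; 0.3553 0.5880]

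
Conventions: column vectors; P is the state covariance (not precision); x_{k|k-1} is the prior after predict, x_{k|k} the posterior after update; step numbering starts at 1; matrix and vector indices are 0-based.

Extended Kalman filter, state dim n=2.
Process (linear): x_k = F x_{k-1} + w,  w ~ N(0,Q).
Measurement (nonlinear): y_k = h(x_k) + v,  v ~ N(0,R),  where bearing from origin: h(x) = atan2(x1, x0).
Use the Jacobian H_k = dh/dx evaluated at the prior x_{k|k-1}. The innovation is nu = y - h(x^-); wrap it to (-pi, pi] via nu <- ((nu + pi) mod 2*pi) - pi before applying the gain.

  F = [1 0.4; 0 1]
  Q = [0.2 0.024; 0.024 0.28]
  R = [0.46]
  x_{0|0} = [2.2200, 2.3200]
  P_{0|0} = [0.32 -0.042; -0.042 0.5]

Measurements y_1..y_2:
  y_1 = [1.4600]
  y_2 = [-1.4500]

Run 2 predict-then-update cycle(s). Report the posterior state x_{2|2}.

x_post = [4.1778, 2.0279]

step 1: x^-=[3.1480, 2.3200]  P^-=[0.5664 0.1820; 0.1820 0.7800]  H_jac=[-0.1517 0.2059]  S=[0.4947]  K=[-0.0980; 0.2687]  nu=[0.8249]  x^+=[3.0672, 2.5417]  P^+=[0.5617 0.1950; 0.1950 0.7443]
step 2: x^-=[4.0839, 2.5417]  P^-=[1.0368 0.5167; 0.5167 1.0243]  H_jac=[-0.1098 0.1765]  S=[0.4844]  K=[-0.0468; 0.2560]  nu=[-2.0067]  x^+=[4.1778, 2.0279]  P^+=[1.0357 0.5225; 0.5225 0.9925]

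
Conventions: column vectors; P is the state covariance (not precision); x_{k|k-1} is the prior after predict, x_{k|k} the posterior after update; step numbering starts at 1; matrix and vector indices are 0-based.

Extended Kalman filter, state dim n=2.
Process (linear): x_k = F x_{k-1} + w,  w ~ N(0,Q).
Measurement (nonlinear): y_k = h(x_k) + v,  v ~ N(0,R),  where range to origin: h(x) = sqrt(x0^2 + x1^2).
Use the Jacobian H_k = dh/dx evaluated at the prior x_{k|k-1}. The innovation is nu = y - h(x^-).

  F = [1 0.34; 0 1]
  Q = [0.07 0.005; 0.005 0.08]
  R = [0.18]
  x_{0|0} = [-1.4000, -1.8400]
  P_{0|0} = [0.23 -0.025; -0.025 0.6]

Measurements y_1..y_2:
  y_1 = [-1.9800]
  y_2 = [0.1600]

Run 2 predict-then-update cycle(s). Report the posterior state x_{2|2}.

x_post = [0.2967, 0.5485]

step 1: x^-=[-2.0256, -1.8400]  P^-=[0.3524 0.1840; 0.1840 0.6800]  H_jac=[-0.7402 -0.6724]  S=[0.8636]  K=[-0.4453; -0.6871]  nu=[-4.7165]  x^+=[0.0744, 1.4008]  P^+=[0.1811 -0.0802; -0.0802 0.2723]
step 2: x^-=[0.5507, 1.4008]  P^-=[0.2281 0.0173; 0.0173 0.3523]  H_jac=[0.3659 0.9307]  S=[0.5274]  K=[0.1888; 0.6336]  nu=[-1.3452]  x^+=[0.2967, 0.5485]  P^+=[0.2093 -0.0458; -0.0458 0.1405]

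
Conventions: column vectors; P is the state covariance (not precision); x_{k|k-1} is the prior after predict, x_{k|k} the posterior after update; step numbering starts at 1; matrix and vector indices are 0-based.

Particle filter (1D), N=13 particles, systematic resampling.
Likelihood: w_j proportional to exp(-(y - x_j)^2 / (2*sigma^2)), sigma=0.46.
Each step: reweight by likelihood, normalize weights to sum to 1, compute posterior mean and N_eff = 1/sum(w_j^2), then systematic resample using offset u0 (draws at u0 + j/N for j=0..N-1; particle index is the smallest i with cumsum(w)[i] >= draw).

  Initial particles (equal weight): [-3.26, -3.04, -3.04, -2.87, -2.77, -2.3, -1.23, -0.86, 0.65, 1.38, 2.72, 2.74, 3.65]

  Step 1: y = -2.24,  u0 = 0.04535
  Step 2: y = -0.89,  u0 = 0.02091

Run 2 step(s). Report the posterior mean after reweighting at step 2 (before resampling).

step 1: w=[0.0339, 0.0873, 0.0873, 0.1550, 0.2039, 0.3927, 0.0356, 0.0044, 0.0000, 0.0000, 0.0000, 0.0000, 0.0000]  mean=-2.6015  Neff=4.2112  idx=[1, 2, 2, 3, 3, 4, 4, 5, 5, 5, 5, 5, 6]
step 2: w=[0.0000, 0.0000, 0.0000, 0.0001, 0.0001, 0.0003, 0.0003, 0.0113, 0.0113, 0.0113, 0.0113, 0.0113, 0.9427]  mean=-1.2918  Neff=1.1246  idx=[8, 12, 12, 12, 12, 12, 12, 12, 12, 12, 12, 12, 12]

post_mean = -1.2918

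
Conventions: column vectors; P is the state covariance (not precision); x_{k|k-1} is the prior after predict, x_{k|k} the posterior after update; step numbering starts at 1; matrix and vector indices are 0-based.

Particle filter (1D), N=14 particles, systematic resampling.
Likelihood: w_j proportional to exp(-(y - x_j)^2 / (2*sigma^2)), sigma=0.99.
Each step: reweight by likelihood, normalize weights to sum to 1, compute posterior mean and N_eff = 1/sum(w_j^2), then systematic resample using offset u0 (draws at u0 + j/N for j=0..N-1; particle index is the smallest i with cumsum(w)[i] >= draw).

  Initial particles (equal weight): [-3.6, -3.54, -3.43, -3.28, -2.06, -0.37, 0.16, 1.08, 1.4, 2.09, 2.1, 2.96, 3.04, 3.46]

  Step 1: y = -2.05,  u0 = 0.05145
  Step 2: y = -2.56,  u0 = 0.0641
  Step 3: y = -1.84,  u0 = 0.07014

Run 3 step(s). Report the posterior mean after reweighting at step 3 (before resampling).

post_mean = -2.3200

step 1: w=[0.1054, 0.1157, 0.1359, 0.1659, 0.3590, 0.0851, 0.0297, 0.0024, 0.0008, 0.0001, 0.0001, 0.0000, 0.0000, 0.0000]  mean=-2.5614  Neff=4.8198  idx=[0, 1, 1, 2, 2, 3, 3, 4, 4, 4, 4, 4, 5, 6]
step 2: w=[0.0626, 0.0665, 0.0665, 0.0738, 0.0738, 0.0834, 0.0834, 0.0956, 0.0956, 0.0956, 0.0956, 0.0956, 0.0094, 0.0025]  mean=-2.7376  Neff=11.9940  idx=[1, 2, 3, 4, 5, 5, 6, 7, 8, 9, 9, 10, 11, 12]
step 3: w=[0.0278, 0.0278, 0.0334, 0.0334, 0.0422, 0.0422, 0.0422, 0.1185, 0.1185, 0.1185, 0.1185, 0.1185, 0.1185, 0.0403]  mean=-2.3200  Neff=10.5338  idx=[2, 4, 6, 7, 7, 8, 9, 9, 10, 10, 11, 12, 12, 13]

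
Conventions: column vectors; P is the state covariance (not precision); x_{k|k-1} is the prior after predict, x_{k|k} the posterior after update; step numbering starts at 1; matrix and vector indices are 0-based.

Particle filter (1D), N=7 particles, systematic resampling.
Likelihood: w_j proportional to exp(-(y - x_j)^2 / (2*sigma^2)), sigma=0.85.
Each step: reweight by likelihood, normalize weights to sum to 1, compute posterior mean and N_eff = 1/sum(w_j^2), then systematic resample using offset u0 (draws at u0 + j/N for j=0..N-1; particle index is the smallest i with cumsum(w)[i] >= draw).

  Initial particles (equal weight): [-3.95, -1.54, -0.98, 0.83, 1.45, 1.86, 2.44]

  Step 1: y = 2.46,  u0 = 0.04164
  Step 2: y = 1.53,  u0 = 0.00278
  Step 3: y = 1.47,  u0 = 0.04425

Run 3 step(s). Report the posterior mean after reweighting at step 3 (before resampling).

step 1: w=[0.0000, 0.0000, 0.0001, 0.0654, 0.2030, 0.3205, 0.4110]  mean=1.9475  Neff=3.1532  idx=[3, 4, 5, 5, 6, 6, 6]
step 2: w=[0.1356, 0.1895, 0.1765, 0.1765, 0.1073, 0.1073, 0.1073]  mean=1.8294  Neff=6.6163  idx=[0, 1, 1, 2, 3, 4, 5]
step 3: w=[0.1346, 0.1787, 0.1787, 0.1609, 0.1609, 0.0932, 0.0932]  mean=1.6830  Neff=6.6194  idx=[0, 1, 2, 2, 3, 4, 5]

post_mean = 1.6830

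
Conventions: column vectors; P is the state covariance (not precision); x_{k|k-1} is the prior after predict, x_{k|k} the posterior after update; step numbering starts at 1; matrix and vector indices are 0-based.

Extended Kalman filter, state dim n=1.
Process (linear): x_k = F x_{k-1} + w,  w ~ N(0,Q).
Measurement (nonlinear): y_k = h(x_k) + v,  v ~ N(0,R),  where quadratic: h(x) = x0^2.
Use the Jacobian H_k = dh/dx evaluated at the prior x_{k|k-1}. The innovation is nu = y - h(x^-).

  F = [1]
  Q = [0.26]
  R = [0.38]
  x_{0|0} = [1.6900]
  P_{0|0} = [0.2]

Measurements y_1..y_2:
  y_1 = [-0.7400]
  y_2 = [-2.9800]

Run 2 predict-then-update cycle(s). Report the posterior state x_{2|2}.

step 1: x^-=[1.6900]  P^-=[0.4600]  H_jac=[3.3800]  S=[5.6352]  K=[0.2759]  nu=[-3.5961]  x^+=[0.6978]  P^+=[0.0310]
step 2: x^-=[0.6978]  P^-=[0.2910]  H_jac=[1.3956]  S=[0.9468]  K=[0.4290]  nu=[-3.4669]  x^+=[-0.7894]  P^+=[0.1168]

x_post = [-0.7894]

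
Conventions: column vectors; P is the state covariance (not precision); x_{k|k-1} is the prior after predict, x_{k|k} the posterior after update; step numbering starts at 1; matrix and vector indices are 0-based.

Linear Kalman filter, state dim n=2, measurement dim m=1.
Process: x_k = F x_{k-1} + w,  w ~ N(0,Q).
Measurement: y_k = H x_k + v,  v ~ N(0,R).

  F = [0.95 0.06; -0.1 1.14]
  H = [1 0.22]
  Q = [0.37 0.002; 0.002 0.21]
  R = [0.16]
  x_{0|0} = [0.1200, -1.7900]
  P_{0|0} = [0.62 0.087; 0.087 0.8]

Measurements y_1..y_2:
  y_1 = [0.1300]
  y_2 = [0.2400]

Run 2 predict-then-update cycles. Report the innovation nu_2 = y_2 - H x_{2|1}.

step 1: x^-=[0.0066, -2.0526]  P^-=[0.9423 0.0915; 0.0915 1.2360]  S=[1.2024]  K=[0.8004; 0.3023]  nu=[0.5750]  x^+=[0.4668, -1.8788]  P^+=[0.1719 -0.1994; -0.1994 1.1262]
step 2: x^-=[0.3308, -2.1885]  P^-=[0.5065 -0.1521; -0.1521 1.7208]  S=[0.6829]  K=[0.6927; 0.3317]  nu=[0.3907]  x^+=[0.6014, -2.0589]  P^+=[0.1788 -0.3090; -0.3090 1.6456]

innov = [0.3907]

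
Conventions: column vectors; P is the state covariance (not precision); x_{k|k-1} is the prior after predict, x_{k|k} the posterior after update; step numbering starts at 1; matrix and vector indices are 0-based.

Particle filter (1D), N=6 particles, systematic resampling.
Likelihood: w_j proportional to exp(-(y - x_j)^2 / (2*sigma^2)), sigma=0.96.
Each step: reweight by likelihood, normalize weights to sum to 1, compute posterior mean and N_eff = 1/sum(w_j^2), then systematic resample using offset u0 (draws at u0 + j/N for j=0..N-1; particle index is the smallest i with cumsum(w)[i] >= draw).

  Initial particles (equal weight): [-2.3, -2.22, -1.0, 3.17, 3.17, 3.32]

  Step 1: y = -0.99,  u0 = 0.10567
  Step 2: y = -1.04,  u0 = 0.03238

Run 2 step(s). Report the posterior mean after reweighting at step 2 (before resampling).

step 1: w=[0.2149, 0.2399, 0.5451, 0.0000, 0.0000, 0.0000]  mean=-1.5715  Neff=2.4946  idx=[0, 1, 1, 2, 2, 2]
step 2: w=[0.0969, 0.1078, 0.1078, 0.2292, 0.2292, 0.2292]  mean=-1.3890  Neff=5.2579  idx=[0, 1, 3, 3, 4, 5]

post_mean = -1.3890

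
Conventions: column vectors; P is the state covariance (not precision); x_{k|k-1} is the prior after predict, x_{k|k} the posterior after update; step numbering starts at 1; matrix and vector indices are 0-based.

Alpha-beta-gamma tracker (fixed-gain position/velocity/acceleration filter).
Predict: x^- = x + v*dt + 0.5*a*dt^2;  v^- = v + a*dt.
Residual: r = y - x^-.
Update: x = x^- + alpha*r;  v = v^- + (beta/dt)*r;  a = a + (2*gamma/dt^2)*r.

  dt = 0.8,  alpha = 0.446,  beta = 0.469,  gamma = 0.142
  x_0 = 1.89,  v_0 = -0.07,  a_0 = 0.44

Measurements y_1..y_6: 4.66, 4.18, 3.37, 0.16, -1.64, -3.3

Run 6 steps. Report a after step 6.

a_post = -2.4686

step 1: x_pred=1.9748  r=2.6852  x^+=3.1724  v^+=1.8562  a^+=1.6316
step 2: x_pred=5.1795  r=-0.9995  x^+=4.7337  v^+=2.5755  a^+=1.1880
step 3: x_pred=7.1743  r=-3.8043  x^+=5.4776  v^+=1.2957  a^+=-0.5001
step 4: x_pred=6.3541  r=-6.1941  x^+=3.5915  v^+=-2.7357  a^+=-3.2487
step 5: x_pred=0.3634  r=-2.0034  x^+=-0.5301  v^+=-6.5092  a^+=-4.1377
step 6: x_pred=-7.0615  r=3.7615  x^+=-5.3839  v^+=-7.6142  a^+=-2.4686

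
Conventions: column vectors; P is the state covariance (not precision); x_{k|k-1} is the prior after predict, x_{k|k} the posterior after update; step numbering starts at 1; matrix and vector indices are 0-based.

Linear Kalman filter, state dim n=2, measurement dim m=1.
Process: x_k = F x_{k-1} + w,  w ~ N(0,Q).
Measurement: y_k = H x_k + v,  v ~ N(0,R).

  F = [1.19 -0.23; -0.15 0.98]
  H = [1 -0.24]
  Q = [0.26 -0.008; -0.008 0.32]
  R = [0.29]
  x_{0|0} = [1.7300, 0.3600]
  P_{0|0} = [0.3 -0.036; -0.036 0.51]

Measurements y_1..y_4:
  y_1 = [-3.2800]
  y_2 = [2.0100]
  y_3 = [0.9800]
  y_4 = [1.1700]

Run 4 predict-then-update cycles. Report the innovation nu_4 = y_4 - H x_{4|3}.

innov = [0.1201]

step 1: x^-=[1.9759, 0.0933]  P^-=[0.7315 -0.2197; -0.2197 0.8271]  S=[1.1746]  K=[0.6677; -0.3561]  nu=[-5.2335]  x^+=[-1.5183, 1.9568]  P^+=[0.2079 0.0595; 0.0595 0.6782]
step 2: x^-=[-2.2568, 2.1454]  P^-=[0.5577 -0.1265; -0.1265 0.9585]  S=[0.9637]  K=[0.6103; -0.3700]  nu=[4.7817]  x^+=[0.6613, 0.3760]  P^+=[0.1988 0.0911; 0.0911 0.8266]
step 3: x^-=[0.7004, 0.2693]  P^-=[0.5354 -0.1205; -0.1205 1.0916]  S=[0.9461]  K=[0.5965; -0.4042]  nu=[0.3442]  x^+=[0.9057, 0.1302]  P^+=[0.1988 0.1077; 0.1077 0.9370]
step 4: x^-=[1.0479, -0.0083]  P^-=[0.5322 -0.1254; -0.1254 1.1927]  S=[0.9511]  K=[0.5912; -0.4328]  nu=[0.1201]  x^+=[1.1189, -0.0603]  P^+=[0.1998 0.1180; 0.1180 1.0145]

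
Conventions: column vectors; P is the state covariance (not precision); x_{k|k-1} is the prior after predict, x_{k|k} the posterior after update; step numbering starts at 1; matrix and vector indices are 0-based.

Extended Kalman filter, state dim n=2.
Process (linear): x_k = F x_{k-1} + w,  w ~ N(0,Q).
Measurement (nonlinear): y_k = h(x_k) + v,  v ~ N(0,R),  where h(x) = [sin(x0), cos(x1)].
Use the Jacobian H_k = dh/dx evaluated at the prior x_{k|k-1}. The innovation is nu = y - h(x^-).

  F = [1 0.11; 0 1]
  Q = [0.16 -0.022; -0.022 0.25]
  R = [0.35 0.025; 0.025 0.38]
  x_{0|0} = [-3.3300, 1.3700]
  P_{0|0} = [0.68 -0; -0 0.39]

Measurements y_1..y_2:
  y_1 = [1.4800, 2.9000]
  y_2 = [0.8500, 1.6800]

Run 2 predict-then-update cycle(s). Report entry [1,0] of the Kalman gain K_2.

step 1: x^-=[-3.1793, 1.3700]  P^-=[0.8447 0.0209; 0.0209 0.6400]  H_jac=[-0.9993 0.0000; 0.0000 -0.9799]  S=[1.1935 0.0455; 0.0455 0.9945]  K=[-0.7077 0.0118; 0.0065 -0.6309]  nu=[1.4423, 2.7006]  x^+=[-4.1683, -0.3243]  P^+=[0.2476 0.0135; 0.0135 0.2445]
step 2: x^-=[-4.2039, -0.3243]  P^-=[0.4135 0.0184; 0.0184 0.4945]  H_jac=[-0.4868 0.0000; 0.0000 0.3187]  S=[0.4480 0.0221; 0.0221 0.4302]  K=[-0.4512 0.0368; -0.0382 0.3682]  nu=[-0.0235, 0.7321]  x^+=[-4.1664, -0.0538]  P^+=[0.3225 0.0085; 0.0085 0.4361]

K[1,0] = -0.0382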